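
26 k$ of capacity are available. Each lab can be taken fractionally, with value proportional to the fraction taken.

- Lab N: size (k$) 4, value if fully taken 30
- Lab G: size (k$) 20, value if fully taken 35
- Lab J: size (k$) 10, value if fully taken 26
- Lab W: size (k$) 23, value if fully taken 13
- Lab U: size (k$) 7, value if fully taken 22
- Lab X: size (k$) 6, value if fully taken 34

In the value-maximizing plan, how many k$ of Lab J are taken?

Best value per unit of size first: Lab N 30/4≈7.5, Lab X 34/6≈5.67, Lab U 22/7≈3.14, Lab J 26/10≈2.6, Lab G 35/20≈1.75, Lab W 13/23≈0.565.
Lab N: take in full, 4 k$ for value 30 → 22 left.
Lab X: take in full, 6 k$ for value 34 → 16 left.
All 7 k$ of Lab U fit (value 22) → 9 remain.
9 k$ left: a 9/10 share of Lab J gives 26×9/10 = 23.4.

9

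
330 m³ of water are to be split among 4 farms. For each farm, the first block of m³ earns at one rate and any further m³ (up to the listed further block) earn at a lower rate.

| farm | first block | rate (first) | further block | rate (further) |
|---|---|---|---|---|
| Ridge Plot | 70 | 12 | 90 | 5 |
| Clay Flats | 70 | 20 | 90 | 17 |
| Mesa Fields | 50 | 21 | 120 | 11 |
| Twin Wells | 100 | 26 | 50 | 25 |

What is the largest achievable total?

Rank every tier by rate: Twin Wells/first 26 > Twin Wells/second 25 > Mesa Fields/first 21 > Clay Flats/first 20 > Clay Flats/second 17 > Ridge Plot/first 12 > Mesa Fields/second 11 > Ridge Plot/second 5.
Twin Wells first at 26: fill all 100 → 230 left.
Fill Twin Wells second block (50 at 25) → 180 left.
Fill Mesa Fields first block (50 at 21) → 130 left.
Clay Flats first at 20: fill all 70 → 60 left.
Clay Flats second at 17: only 60 left, fill 60.
Total = 26×100 + 25×50 + 21×50 + 20×70 + 17×60 = 7320.

7320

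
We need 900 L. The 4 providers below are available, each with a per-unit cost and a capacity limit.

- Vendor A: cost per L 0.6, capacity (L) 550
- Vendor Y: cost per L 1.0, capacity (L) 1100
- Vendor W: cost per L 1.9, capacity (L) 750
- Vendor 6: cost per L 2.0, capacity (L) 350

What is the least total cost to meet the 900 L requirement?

680

Cheapest first:
Take 550 from Vendor A at 0.6 ; need 350 more.
Take 350 from Vendor Y at 1.0 to finish.
Vendor W, Vendor 6: unused.
Cost = 550×0.6 + 350×1.0 = 680.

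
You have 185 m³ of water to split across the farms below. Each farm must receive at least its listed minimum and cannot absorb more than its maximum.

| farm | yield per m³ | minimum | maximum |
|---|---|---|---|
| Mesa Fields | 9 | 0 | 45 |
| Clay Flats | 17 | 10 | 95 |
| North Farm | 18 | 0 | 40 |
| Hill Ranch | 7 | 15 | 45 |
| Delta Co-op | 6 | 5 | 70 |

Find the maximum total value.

Meeting every minimum uses 0+10+0+15+5 = 30 m³, leaving 155.
Highest yield per m³ first: North Farm 18 > Clay Flats 17 > Mesa Fields 9 > Hill Ranch 7 > Delta Co-op 6.
North Farm: +40 to 40 (cap) → 115 left.
Give Clay Flats 85 more to hit its cap of 95 → 30 left.
Mesa Fields: +30 (room for 45) → 30. Pool exhausted.
Total = 9×30 + 17×95 + 18×40 + 7×15 + 6×5 = 2740.

2740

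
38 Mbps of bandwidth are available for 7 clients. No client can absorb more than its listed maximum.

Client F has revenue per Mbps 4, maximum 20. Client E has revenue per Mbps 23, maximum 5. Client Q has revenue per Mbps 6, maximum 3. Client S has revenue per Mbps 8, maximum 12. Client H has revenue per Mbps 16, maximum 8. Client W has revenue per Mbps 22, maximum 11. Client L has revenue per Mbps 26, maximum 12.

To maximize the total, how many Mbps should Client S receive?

2

Highest revenue per Mbps first: Client L 26 > Client E 23 > Client W 22 > Client H 16 > Client S 8 > Client Q 6 > Client F 4.
Client L takes 12 to reach its cap of 12 ; 26 left.
Client E takes 5 to reach its cap of 5 ; 21 left.
Client W takes 11 to reach its cap of 11 ; 10 left.
Client H: +8 to 8 (cap) ; 2 left.
Only 2 left; Client S takes them to reach 2.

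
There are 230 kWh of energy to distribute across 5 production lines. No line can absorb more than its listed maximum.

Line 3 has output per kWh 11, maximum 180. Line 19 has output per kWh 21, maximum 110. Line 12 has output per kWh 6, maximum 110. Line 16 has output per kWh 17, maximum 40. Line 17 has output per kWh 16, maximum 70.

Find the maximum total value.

4220

Rank by output per kWh: Line 19 21 > Line 16 17 > Line 17 16 > Line 3 11 > Line 12 6.
Line 19 takes 110 to reach its cap of 110 — 120 left.
Line 16 takes 40 to reach its cap of 40 — 80 left.
Line 17: +70 to 70 (cap) — 10 left.
Line 3 has room for 180 but only 10 remain, so it gets 10.
Total = 11×10 + 21×110 + 17×40 + 16×70 = 4220.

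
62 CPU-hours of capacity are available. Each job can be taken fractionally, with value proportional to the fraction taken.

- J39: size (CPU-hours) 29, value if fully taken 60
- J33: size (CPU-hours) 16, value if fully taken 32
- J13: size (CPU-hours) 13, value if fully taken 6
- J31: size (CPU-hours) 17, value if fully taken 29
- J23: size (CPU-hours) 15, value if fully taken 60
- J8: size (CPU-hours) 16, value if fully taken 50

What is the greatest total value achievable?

Rank by value-to-size ratio: J23 60/15≈4, J8 50/16≈3.12, J39 60/29≈2.07, J33 32/16≈2, J31 29/17≈1.71, J13 6/13≈0.462.
J23: take in full, 15 CPU-hours for value 60 — 47 left.
All 16 CPU-hours of J8 fit (value 50) — 31 remain.
J39: take in full, 29 CPU-hours for value 60 — 2 left.
Fill the last 2 CPU-hours with part of J33: 2/16 of it earns 4.
Total value = 174.

174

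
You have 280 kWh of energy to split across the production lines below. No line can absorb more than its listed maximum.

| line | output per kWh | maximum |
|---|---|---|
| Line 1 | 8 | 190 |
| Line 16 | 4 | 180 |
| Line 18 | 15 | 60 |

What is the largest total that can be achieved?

2540

Rank by output per kWh: Line 18 15 > Line 1 8 > Line 16 4.
Give Line 18 60 to hit its cap of 60 ; 220 left.
Line 1 takes 190 to reach its cap of 190 ; 30 left.
Only 30 left; Line 16 takes them to reach 30.
Total = 8×190 + 4×30 + 15×60 = 2540.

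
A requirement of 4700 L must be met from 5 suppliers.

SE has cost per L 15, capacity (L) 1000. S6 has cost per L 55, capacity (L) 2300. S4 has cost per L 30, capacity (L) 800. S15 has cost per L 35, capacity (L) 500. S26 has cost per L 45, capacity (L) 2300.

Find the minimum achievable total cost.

Use suppliers in increasing cost order.
SE at 15: take all 1000 L ; 3700 still needed.
S4 at 30: take all 800 L ; 2900 still needed.
S15 (35): use full 500 ; 2400 L to go.
S26 (45): use full 2300 ; 100 L to go.
Take 100 from S6 at 55 to finish.
Cost = 1000×15 + 800×30 + 500×35 + 2300×45 + 100×55 = 165500.

165500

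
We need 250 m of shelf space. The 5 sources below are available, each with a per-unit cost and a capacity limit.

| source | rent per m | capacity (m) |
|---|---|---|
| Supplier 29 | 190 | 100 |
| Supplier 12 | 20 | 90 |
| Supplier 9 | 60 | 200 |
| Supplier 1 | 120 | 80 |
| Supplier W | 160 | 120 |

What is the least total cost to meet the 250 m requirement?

Fill from the cheapest source first.
Take 90 from Supplier 12 at 20 — need 160 more.
Supplier 9 at 60: take 160 of its 200 — requirement met.
Supplier 1, Supplier W, Supplier 29: unused.
Cost = 90×20 + 160×60 = 11400.

11400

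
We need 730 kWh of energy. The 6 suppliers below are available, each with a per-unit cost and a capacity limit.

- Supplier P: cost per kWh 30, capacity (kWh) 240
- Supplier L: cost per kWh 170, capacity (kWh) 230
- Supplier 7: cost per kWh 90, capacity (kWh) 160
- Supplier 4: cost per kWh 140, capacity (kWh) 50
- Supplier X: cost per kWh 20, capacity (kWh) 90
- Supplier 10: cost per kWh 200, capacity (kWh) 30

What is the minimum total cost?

62700

Fill from the cheapest supplier first.
Supplier X at 20: take all 90 kWh → 640 still needed.
Supplier P at 30: take all 240 kWh → 400 still needed.
Take 160 from Supplier 7 at 90 → need 240 more.
Supplier 4 at 140: take all 50 kWh → 190 still needed.
Supplier L at 170: take 190 of its 230 → requirement met.
Supplier 10: unused.
Cost = 90×20 + 240×30 + 160×90 + 50×140 + 190×170 = 62700.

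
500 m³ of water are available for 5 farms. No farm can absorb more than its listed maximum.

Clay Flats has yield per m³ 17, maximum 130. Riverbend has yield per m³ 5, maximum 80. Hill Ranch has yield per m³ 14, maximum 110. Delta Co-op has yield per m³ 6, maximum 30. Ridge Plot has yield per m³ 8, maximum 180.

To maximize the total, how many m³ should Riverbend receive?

50

Rank by yield per m³: Clay Flats 17 > Hill Ranch 14 > Ridge Plot 8 > Delta Co-op 6 > Riverbend 5.
Clay Flats: +130 to 130 (cap) ; 370 left.
Hill Ranch: +110 to 110 (cap) ; 260 left.
Ridge Plot takes 180 to reach its cap of 180 ; 80 left.
Delta Co-op: +30 to 30 (cap) ; 50 left.
Riverbend has room for 80 but only 50 remain, so it gets 50.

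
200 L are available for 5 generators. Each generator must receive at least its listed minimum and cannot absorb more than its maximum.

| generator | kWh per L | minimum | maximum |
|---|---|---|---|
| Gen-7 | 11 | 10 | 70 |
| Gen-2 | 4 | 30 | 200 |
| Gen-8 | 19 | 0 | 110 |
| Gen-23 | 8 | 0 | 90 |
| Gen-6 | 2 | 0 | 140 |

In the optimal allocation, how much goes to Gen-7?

60

Meeting every minimum uses 10+30+0+0+0 = 40 L, leaving 160.
Order the generators by kWh per L: Gen-8 19 > Gen-7 11 > Gen-23 8 > Gen-2 4 > Gen-6 2.
Gen-8 takes 110 more to reach its cap of 110 → 50 left.
Gen-7: +50 (room for 60) → 60. Pool exhausted.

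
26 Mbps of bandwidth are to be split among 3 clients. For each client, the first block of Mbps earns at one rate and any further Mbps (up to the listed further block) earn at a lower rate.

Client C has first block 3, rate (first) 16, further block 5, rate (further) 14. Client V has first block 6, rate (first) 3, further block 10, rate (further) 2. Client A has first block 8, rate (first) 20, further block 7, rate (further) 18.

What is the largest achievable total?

413

Treat each block as its own option and order by rate: Client A/T1 20 > Client A/T2 18 > Client C/T1 16 > Client C/T2 14 > Client V/T1 3 > Client V/T2 2.
Client A/T1 (20): +8 → 18 left.
Client A T2 at 18: fill all 7 → 11 left.
Client C T1 at 16: fill all 3 → 8 left.
Fill Client C T2 block (5 at 14) → 3 left.
3 remain; put them into Client V T1 at 3.
Total = 20×8 + 18×7 + 16×3 + 14×5 + 3×3 = 413.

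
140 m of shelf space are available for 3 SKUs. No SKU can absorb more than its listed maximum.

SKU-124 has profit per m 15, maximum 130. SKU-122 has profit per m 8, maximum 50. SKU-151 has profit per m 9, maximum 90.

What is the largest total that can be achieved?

Rank by profit per m: SKU-124 15 > SKU-151 9 > SKU-122 8.
SKU-124 takes 130 to reach its cap of 130 → 10 left.
SKU-151 has room for 90 but only 10 remain, so it gets 10.
Total = 15×130 + 9×10 = 2040.

2040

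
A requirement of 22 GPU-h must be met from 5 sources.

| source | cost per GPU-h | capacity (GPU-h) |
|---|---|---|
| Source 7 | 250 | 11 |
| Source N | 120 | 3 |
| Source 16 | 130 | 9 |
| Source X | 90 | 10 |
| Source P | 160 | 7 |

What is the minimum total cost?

Cheapest first:
Source X at 90: take all 10 GPU-h → 12 still needed.
Source N (120): use full 3 → 9 GPU-h to go.
Take 9 from Source 16 at 130 → need 0 more.
Source P, Source 7: unused.
Cost = 10×90 + 3×120 + 9×130 = 2430.

2430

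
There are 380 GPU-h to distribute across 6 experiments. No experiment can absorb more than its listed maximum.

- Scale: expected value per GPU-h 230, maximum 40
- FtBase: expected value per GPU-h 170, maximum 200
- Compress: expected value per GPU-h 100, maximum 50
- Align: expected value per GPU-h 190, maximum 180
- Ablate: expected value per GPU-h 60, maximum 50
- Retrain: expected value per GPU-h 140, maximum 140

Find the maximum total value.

70600

Rank by expected value per GPU-h: Scale 230 > Align 190 > FtBase 170 > Retrain 140 > Compress 100 > Ablate 60.
Scale takes 40 to reach its cap of 40 ; 340 left.
Align: +180 to 180 (cap) ; 160 left.
FtBase has room for 200 but only 160 remain, so it gets 160.
Total = 230×40 + 170×160 + 190×180 = 70600.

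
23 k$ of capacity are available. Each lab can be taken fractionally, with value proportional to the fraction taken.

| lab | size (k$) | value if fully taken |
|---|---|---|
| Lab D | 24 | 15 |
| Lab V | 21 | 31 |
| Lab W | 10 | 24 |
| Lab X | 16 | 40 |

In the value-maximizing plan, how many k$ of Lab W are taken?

Sort by value density: Lab X 40/16≈2.5, Lab W 24/10≈2.4, Lab V 31/21≈1.48, Lab D 15/24≈0.625.
All 16 k$ of Lab X fit (value 40) ; 7 remain.
Only 7 k$ remain; take 7/10 of Lab W for value 24×7/10 = 16.8.

7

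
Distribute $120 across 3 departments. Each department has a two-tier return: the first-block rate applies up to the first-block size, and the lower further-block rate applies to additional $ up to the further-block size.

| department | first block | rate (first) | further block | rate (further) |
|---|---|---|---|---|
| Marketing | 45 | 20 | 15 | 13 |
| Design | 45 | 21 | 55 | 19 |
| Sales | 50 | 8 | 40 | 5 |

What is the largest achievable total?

Rank every tier by rate: Design/T1 21 > Marketing/T1 20 > Design/T2 19 > Marketing/T2 13 > Sales/T1 8 > Sales/T2 5.
Fill Design T1 block (45 at 21) — 75 left.
Marketing T1 at 20: fill all 45 — 30 left.
30 remain; put them into Design T2 at 19.
Total = 21×45 + 20×45 + 19×30 = 2415.

2415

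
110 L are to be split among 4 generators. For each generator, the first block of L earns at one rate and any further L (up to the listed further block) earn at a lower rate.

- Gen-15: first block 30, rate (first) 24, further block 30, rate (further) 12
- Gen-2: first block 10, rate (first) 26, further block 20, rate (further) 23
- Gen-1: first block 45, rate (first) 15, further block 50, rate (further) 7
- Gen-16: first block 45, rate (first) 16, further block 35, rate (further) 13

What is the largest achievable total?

2235

Order all 8 blocks by rate: Gen-2/T1 26 > Gen-15/T1 24 > Gen-2/T2 23 > Gen-16/T1 16 > Gen-1/T1 15 > Gen-16/T2 13 > Gen-15/T2 12 > Gen-1/T2 7.
Gen-2/T1 (26): +10 — 100 left.
Gen-15 T1 at 24: fill all 30 — 70 left.
Gen-2 T2 at 23: fill all 20 — 50 left.
Gen-16/T1 (16): +45 — 5 left.
Gen-1 T1 at 15: only 5 left, fill 5.
Total = 26×10 + 24×30 + 23×20 + 16×45 + 15×5 = 2235.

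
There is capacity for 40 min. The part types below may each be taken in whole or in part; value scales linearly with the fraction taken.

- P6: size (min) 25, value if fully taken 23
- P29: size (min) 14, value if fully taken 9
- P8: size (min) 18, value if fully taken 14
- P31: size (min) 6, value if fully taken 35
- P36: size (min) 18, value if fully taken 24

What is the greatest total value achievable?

73.72

Sort by value density: P31 35/6≈5.83, P36 24/18≈1.33, P6 23/25≈0.92, P8 14/18≈0.778, P29 9/14≈0.643.
Take all of P31 (6 min, value 35) ; 34 min left.
P36: take in full, 18 min for value 24 ; 16 left.
Only 16 min remain; take 16/25 of P6 for value 23×16/25 = 14.72.
Total value = 73.72.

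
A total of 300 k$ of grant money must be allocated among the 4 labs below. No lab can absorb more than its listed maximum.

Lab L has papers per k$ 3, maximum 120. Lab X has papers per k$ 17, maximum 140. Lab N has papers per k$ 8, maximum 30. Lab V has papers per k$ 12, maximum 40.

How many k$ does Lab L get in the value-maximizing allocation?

Highest papers per k$ first: Lab X 17 > Lab V 12 > Lab N 8 > Lab L 3.
Give Lab X 140 to hit its cap of 140 ; 160 left.
Lab V: +40 to 40 (cap) ; 120 left.
Lab N: +30 to 30 (cap) ; 90 left.
Lab L: +90 (room for 120) → 90. Pool exhausted.

90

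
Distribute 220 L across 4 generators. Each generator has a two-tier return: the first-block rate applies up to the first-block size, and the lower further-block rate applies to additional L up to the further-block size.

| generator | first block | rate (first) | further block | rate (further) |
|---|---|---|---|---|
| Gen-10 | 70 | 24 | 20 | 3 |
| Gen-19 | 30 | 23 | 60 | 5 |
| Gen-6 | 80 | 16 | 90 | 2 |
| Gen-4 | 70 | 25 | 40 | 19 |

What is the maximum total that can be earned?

Order all 8 blocks by rate: Gen-4/first 25 > Gen-10/first 24 > Gen-19/first 23 > Gen-4/second 19 > Gen-6/first 16 > Gen-19/second 5 > Gen-10/second 3 > Gen-6/second 2.
Fill Gen-4 first block (70 at 25) — 150 left.
Gen-10/first (24): +70 — 80 left.
Gen-19 first at 23: fill all 30 — 50 left.
Fill Gen-4 second block (40 at 19) — 10 left.
10 remain; put them into Gen-6 first at 16.
Total = 25×70 + 24×70 + 23×30 + 19×40 + 16×10 = 5040.

5040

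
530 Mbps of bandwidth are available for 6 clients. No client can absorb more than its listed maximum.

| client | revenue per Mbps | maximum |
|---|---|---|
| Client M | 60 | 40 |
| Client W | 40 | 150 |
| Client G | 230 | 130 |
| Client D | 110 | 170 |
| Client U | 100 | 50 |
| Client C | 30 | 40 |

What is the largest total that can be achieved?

61600

Rank by revenue per Mbps: Client G 230 > Client D 110 > Client U 100 > Client M 60 > Client W 40 > Client C 30.
Client G takes 130 to reach its cap of 130 ; 400 left.
Give Client D 170 to hit its cap of 170 ; 230 left.
Give Client U 50 to hit its cap of 50 ; 180 left.
Give Client M 40 to hit its cap of 40 ; 140 left.
Only 140 left; Client W takes them to reach 140.
Total = 60×40 + 40×140 + 230×130 + 110×170 + 100×50 = 61600.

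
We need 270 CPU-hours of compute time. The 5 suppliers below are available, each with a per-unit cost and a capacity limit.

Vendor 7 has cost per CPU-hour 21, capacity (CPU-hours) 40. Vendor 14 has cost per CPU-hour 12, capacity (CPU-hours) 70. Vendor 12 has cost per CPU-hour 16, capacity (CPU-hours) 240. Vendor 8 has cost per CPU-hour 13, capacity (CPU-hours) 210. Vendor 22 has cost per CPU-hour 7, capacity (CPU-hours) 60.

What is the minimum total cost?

Cheapest first:
Vendor 22 at 7: take all 60 CPU-hours — 210 still needed.
Vendor 14 at 12: take all 70 CPU-hours — 140 still needed.
Vendor 8 at 13: take 140 of its 210 — requirement met.
Vendor 12, Vendor 7: unused.
Cost = 60×7 + 70×12 + 140×13 = 3080.

3080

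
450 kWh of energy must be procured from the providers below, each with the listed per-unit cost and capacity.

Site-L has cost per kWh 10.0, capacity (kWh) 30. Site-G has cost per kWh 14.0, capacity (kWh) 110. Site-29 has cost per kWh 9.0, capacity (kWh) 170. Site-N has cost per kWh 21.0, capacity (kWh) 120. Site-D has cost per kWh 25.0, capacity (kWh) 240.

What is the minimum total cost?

6390

Fill from the cheapest provider first.
Site-29 (9.0): use full 170 ; 280 kWh to go.
Take 30 from Site-L at 10.0 ; need 250 more.
Site-G (14.0): use full 110 ; 140 kWh to go.
Take 120 from Site-N at 21.0 ; need 20 more.
Take 20 from Site-D at 25.0 to finish.
Cost = 170×9.0 + 30×10.0 + 110×14.0 + 120×21.0 + 20×25.0 = 6390.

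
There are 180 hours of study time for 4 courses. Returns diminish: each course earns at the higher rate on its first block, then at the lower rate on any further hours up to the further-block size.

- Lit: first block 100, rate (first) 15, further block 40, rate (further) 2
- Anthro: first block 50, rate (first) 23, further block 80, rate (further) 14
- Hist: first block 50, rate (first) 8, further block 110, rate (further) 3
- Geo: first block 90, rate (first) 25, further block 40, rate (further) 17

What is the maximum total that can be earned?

4080

Rank every tier by rate: Geo/first 25 > Anthro/first 23 > Geo/second 17 > Lit/first 15 > Anthro/second 14 > Hist/first 8 > Hist/second 3 > Lit/second 2.
Fill Geo first block (90 at 25) — 90 left.
Anthro first at 23: fill all 50 — 40 left.
Geo second at 17: fill all 40 — 0 left.
Total = 25×90 + 23×50 + 17×40 = 4080.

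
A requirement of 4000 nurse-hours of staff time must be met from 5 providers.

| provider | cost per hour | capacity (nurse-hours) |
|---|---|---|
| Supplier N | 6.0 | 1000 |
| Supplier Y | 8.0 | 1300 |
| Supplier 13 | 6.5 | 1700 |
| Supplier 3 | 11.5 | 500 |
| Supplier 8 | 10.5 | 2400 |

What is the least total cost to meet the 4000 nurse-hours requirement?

27450

Fill from the cheapest provider first.
Take 1000 from Supplier N at 6.0 ; need 3000 more.
Supplier 13 (6.5): use full 1700 ; 1300 nurse-hours to go.
Supplier Y (8.0): use full 1300 ; 0 nurse-hours to go.
Supplier 8, Supplier 3: unused.
Cost = 1000×6.0 + 1700×6.5 + 1300×8.0 = 27450.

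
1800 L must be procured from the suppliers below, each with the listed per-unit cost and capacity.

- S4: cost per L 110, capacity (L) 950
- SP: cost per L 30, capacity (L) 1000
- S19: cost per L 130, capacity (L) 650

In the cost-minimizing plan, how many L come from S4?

800

Cheapest first:
SP at 30: take all 1000 L — 800 still needed.
S4 at 110: take 800 of its 950 — requirement met.
S19: unused.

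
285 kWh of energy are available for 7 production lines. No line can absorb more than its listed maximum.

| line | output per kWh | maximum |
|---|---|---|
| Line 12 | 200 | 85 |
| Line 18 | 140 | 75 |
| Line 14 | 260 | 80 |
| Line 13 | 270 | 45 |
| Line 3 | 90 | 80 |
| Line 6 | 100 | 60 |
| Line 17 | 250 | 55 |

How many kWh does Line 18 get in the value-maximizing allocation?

20

Highest output per kWh first: Line 13 270 > Line 14 260 > Line 17 250 > Line 12 200 > Line 18 140 > Line 6 100 > Line 3 90.
Line 13: +45 to 45 (cap) → 240 left.
Line 14: +80 to 80 (cap) → 160 left.
Line 17 takes 55 to reach its cap of 55 → 105 left.
Line 12 takes 85 to reach its cap of 85 → 20 left.
Line 18 has room for 75 but only 20 remain, so it gets 20.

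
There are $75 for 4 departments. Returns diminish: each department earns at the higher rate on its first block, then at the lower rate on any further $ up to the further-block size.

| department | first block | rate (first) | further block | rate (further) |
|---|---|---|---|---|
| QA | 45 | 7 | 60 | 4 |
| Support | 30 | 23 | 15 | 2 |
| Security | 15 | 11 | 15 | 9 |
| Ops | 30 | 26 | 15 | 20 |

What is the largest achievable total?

1770

Order all 8 blocks by rate: Ops/T1 26 > Support/T1 23 > Ops/T2 20 > Security/T1 11 > Security/T2 9 > QA/T1 7 > QA/T2 4 > Support/T2 2.
Ops/T1 (26): +30 ; 45 left.
Support/T1 (23): +30 ; 15 left.
Ops/T2 (20): +15 ; 0 left.
Total = 26×30 + 23×30 + 20×15 = 1770.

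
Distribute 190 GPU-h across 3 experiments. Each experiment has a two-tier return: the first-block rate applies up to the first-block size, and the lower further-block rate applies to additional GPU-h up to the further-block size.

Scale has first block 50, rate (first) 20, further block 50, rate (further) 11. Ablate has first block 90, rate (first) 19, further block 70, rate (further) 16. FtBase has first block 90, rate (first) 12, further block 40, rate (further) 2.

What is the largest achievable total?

Order all 6 blocks by rate: Scale/T1 20 > Ablate/T1 19 > Ablate/T2 16 > FtBase/T1 12 > Scale/T2 11 > FtBase/T2 2.
Scale/T1 (20): +50 — 140 left.
Fill Ablate T1 block (90 at 19) — 50 left.
Ablate T2 at 16: only 50 left, fill 50.
Total = 20×50 + 19×90 + 16×50 = 3510.

3510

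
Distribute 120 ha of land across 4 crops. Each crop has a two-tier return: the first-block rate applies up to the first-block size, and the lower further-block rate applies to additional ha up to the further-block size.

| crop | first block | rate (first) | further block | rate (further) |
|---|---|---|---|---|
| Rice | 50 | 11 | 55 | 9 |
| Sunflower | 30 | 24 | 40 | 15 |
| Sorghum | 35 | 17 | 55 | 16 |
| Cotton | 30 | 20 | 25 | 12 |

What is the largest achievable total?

Treat each block as its own option and order by rate: Sunflower/T1 24 > Cotton/T1 20 > Sorghum/T1 17 > Sorghum/T2 16 > Sunflower/T2 15 > Cotton/T2 12 > Rice/T1 11 > Rice/T2 9.
Sunflower T1 at 24: fill all 30 — 90 left.
Cotton/T1 (20): +30 — 60 left.
Sorghum/T1 (17): +35 — 25 left.
Sorghum/T2: +25 of 55 at 16; pool empty.
Total = 24×30 + 20×30 + 17×35 + 16×25 = 2315.

2315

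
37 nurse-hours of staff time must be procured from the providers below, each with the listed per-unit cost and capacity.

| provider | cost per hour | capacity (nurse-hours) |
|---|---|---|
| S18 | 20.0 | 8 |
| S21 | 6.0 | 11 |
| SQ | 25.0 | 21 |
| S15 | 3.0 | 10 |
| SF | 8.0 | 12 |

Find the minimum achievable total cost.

Cheapest first:
S15 at 3.0: take all 10 nurse-hours → 27 still needed.
S21 at 6.0: take all 11 nurse-hours → 16 still needed.
SF (8.0): use full 12 → 4 nurse-hours to go.
S18 at 20.0: take 4 of its 8 → requirement met.
SQ: unused.
Cost = 10×3.0 + 11×6.0 + 12×8.0 + 4×20.0 = 272.

272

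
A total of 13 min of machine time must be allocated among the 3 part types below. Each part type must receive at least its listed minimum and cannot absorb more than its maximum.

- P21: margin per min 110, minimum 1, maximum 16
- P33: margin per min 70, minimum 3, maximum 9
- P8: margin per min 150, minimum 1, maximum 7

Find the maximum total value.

1590

Meeting every minimum uses 1+3+1 = 5 min, leaving 8.
Order the part types by margin per min: P8 150 > P21 110 > P33 70.
P8 takes 6 more to reach its cap of 7 → 2 left.
P21 has room for 15 more but only 2 remain, so it gets 3.
Total = 110×3 + 70×3 + 150×7 = 1590.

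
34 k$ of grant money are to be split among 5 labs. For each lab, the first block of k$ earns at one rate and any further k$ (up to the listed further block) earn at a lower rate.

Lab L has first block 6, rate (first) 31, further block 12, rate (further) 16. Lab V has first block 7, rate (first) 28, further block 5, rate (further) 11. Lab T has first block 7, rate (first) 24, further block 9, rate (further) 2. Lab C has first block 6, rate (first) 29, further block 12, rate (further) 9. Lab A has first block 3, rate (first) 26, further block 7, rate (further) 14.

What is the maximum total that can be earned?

Treat each block as its own option and order by rate: Lab L/tier1 31 > Lab C/tier1 29 > Lab V/tier1 28 > Lab A/tier1 26 > Lab T/tier1 24 > Lab L/tier2 16 > Lab A/tier2 14 > Lab V/tier2 11 > Lab C/tier2 9 > Lab T/tier2 2.
Fill Lab L tier1 block (6 at 31) → 28 left.
Lab C tier1 at 29: fill all 6 → 22 left.
Fill Lab V tier1 block (7 at 28) → 15 left.
Fill Lab A tier1 block (3 at 26) → 12 left.
Fill Lab T tier1 block (7 at 24) → 5 left.
Lab L tier2 at 16: only 5 left, fill 5.
Total = 31×6 + 29×6 + 28×7 + 26×3 + 24×7 + 16×5 = 882.

882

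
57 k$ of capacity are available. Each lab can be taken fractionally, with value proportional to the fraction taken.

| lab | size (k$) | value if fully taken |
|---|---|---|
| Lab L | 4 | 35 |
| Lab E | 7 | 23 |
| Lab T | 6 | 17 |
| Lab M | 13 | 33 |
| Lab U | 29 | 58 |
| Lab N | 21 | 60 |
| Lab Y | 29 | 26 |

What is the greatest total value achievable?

180

Best value per unit of size first: Lab L 35/4≈8.75, Lab E 23/7≈3.29, Lab N 60/21≈2.86, Lab T 17/6≈2.83, Lab M 33/13≈2.54, Lab U 58/29≈2, Lab Y 26/29≈0.897.
All 4 k$ of Lab L fit (value 35) → 53 remain.
All 7 k$ of Lab E fit (value 23) → 46 remain.
Lab N: take in full, 21 k$ for value 60 → 25 left.
Lab T: take in full, 6 k$ for value 17 → 19 left.
All 13 k$ of Lab M fit (value 33) → 6 remain.
Fill the last 6 k$ with part of Lab U: 6/29 of it earns 12.
Total value = 180.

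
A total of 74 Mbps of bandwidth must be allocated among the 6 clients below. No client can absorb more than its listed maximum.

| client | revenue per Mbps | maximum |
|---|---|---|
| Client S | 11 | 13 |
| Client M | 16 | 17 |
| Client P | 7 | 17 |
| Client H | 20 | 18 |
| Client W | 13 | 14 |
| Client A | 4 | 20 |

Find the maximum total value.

1041

Highest revenue per Mbps first: Client H 20 > Client M 16 > Client W 13 > Client S 11 > Client P 7 > Client A 4.
Client H: +18 to 18 (cap) ; 56 left.
Give Client M 17 to hit its cap of 17 ; 39 left.
Client W takes 14 to reach its cap of 14 ; 25 left.
Give Client S 13 to hit its cap of 13 ; 12 left.
Client P has room for 17 but only 12 remain, so it gets 12.
Total = 11×13 + 16×17 + 7×12 + 20×18 + 13×14 = 1041.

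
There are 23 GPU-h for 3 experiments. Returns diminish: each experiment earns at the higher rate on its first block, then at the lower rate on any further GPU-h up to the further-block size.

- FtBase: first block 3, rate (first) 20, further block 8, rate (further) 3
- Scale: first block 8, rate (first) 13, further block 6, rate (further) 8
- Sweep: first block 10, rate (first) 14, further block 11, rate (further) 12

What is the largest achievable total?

328

Treat each block as its own option and order by rate: FtBase/T1 20 > Sweep/T1 14 > Scale/T1 13 > Sweep/T2 12 > Scale/T2 8 > FtBase/T2 3.
FtBase/T1 (20): +3 → 20 left.
Sweep/T1 (14): +10 → 10 left.
Fill Scale T1 block (8 at 13) → 2 left.
Sweep/T2: +2 of 11 at 12; pool empty.
Total = 20×3 + 14×10 + 13×8 + 12×2 = 328.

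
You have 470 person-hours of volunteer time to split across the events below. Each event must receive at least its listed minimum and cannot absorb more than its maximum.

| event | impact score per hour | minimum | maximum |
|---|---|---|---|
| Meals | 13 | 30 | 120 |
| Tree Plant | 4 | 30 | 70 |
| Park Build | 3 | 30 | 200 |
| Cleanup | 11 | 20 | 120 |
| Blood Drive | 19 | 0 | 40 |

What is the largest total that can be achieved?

4280

Meeting every minimum uses 30+30+30+20+0 = 110 person-hours, leaving 360.
Rank by impact score per hour: Blood Drive 19 > Meals 13 > Cleanup 11 > Tree Plant 4 > Park Build 3.
Blood Drive takes 40 more to reach its cap of 40 — 320 left.
Give Meals 90 more to hit its cap of 120 — 230 left.
Cleanup: +100 to 120 (cap) — 130 left.
Tree Plant takes 40 more to reach its cap of 70 — 90 left.
Park Build has room for 170 more but only 90 remain, so it gets 120.
Total = 13×120 + 4×70 + 3×120 + 11×120 + 19×40 = 4280.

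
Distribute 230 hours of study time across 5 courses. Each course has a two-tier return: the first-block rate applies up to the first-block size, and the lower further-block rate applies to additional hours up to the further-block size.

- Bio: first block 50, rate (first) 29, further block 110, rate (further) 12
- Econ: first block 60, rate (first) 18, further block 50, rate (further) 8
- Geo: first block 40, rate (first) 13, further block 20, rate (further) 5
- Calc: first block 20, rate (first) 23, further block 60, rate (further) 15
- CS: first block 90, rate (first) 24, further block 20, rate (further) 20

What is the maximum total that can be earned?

5370

Order all 10 blocks by rate: Bio/tier1 29 > CS/tier1 24 > Calc/tier1 23 > CS/tier2 20 > Econ/tier1 18 > Calc/tier2 15 > Geo/tier1 13 > Bio/tier2 12 > Econ/tier2 8 > Geo/tier2 5.
Bio tier1 at 29: fill all 50 ; 180 left.
CS tier1 at 24: fill all 90 ; 90 left.
Calc tier1 at 23: fill all 20 ; 70 left.
Fill CS tier2 block (20 at 20) ; 50 left.
Econ/tier1: +50 of 60 at 18; pool empty.
Total = 29×50 + 24×90 + 23×20 + 20×20 + 18×50 = 5370.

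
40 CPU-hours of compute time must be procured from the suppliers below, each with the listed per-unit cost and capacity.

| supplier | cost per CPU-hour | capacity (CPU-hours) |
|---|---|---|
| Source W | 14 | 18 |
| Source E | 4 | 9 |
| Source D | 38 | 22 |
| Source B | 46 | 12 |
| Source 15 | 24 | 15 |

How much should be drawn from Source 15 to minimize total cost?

Cheapest first:
Source E at 4: take all 9 CPU-hours — 31 still needed.
Source W (14): use full 18 — 13 CPU-hours to go.
Source 15 (24): take the remaining 13 — done.
Source D, Source B: unused.

13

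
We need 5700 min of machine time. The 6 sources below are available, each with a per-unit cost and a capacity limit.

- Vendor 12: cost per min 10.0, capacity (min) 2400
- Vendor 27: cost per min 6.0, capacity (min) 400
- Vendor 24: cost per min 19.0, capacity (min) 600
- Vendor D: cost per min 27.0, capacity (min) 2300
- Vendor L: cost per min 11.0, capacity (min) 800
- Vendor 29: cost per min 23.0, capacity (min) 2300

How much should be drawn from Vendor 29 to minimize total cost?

1500

Use sources in increasing cost order.
Vendor 27 (6.0): use full 400 — 5300 min to go.
Vendor 12 at 10.0: take all 2400 min — 2900 still needed.
Vendor L (11.0): use full 800 — 2100 min to go.
Vendor 24 at 19.0: take all 600 min — 1500 still needed.
Take 1500 from Vendor 29 at 23.0 to finish.
Vendor D: unused.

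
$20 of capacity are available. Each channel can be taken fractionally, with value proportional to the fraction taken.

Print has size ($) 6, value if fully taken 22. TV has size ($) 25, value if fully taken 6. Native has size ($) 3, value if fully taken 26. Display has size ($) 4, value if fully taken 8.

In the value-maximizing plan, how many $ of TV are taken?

7

Sort by value density: Native 26/3≈8.67, Print 22/6≈3.67, Display 8/4≈2, TV 6/25≈0.24.
All 3 $ of Native fit (value 26) — 17 remain.
Print: take in full, 6 $ for value 22 — 11 left.
Display: take in full, 4 $ for value 8 — 7 left.
Fill the last 7 $ with part of TV: 7/25 of it earns 1.68.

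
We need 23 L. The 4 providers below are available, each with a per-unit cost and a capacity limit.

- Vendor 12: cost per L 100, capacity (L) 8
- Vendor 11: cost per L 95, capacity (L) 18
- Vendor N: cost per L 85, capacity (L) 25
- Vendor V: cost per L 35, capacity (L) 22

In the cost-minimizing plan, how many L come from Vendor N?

Use providers in increasing cost order.
Vendor V (35): use full 22 → 1 L to go.
Vendor N at 85: take 1 of its 25 → requirement met.
Vendor 11, Vendor 12: unused.

1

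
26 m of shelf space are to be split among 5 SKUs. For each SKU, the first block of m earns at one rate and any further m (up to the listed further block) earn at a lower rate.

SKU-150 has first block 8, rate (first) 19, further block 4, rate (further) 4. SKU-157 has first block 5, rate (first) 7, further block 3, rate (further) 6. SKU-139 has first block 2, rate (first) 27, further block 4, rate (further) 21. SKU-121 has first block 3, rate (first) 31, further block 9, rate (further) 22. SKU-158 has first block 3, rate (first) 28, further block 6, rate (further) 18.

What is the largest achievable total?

Rank every tier by rate: SKU-121/T1 31 > SKU-158/T1 28 > SKU-139/T1 27 > SKU-121/T2 22 > SKU-139/T2 21 > SKU-150/T1 19 > SKU-158/T2 18 > SKU-157/T1 7 > SKU-157/T2 6 > SKU-150/T2 4.
SKU-121/T1 (31): +3 ; 23 left.
SKU-158 T1 at 28: fill all 3 ; 20 left.
Fill SKU-139 T1 block (2 at 27) ; 18 left.
SKU-121 T2 at 22: fill all 9 ; 9 left.
SKU-139/T2 (21): +4 ; 5 left.
SKU-150/T1: +5 of 8 at 19; pool empty.
Total = 31×3 + 28×3 + 27×2 + 22×9 + 21×4 + 19×5 = 608.

608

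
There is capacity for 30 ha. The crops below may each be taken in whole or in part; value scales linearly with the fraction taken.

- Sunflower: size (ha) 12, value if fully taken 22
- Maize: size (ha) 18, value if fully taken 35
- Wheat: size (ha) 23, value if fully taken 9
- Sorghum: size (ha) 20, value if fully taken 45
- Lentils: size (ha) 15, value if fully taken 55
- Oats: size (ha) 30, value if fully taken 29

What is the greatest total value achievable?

Sort by value density: Lentils 55/15≈3.67, Sorghum 45/20≈2.25, Maize 35/18≈1.94, Sunflower 22/12≈1.83, Oats 29/30≈0.967, Wheat 9/23≈0.391.
Lentils: take in full, 15 ha for value 55 ; 15 left.
Fill the last 15 ha with part of Sorghum: 15/20 of it earns 33.75.
Total value = 88.75.

88.75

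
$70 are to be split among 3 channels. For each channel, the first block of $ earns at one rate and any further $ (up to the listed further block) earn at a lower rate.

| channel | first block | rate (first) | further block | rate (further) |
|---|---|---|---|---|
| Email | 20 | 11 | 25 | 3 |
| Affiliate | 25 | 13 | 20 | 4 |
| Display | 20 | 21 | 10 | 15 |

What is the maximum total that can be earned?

1060

Rank every tier by rate: Display/tier1 21 > Display/tier2 15 > Affiliate/tier1 13 > Email/tier1 11 > Affiliate/tier2 4 > Email/tier2 3.
Display/tier1 (21): +20 → 50 left.
Fill Display tier2 block (10 at 15) → 40 left.
Affiliate tier1 at 13: fill all 25 → 15 left.
Email tier1 at 11: only 15 left, fill 15.
Total = 21×20 + 15×10 + 13×25 + 11×15 = 1060.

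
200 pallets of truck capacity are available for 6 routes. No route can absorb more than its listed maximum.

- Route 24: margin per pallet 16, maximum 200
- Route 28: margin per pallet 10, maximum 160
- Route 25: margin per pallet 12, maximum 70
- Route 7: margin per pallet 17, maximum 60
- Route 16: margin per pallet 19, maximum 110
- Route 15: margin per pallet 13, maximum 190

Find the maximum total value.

3590

Rank by margin per pallet: Route 16 19 > Route 7 17 > Route 24 16 > Route 15 13 > Route 25 12 > Route 28 10.
Route 16: +110 to 110 (cap) ; 90 left.
Route 7: +60 to 60 (cap) ; 30 left.
Route 24 has room for 200 but only 30 remain, so it gets 30.
Total = 16×30 + 17×60 + 19×110 = 3590.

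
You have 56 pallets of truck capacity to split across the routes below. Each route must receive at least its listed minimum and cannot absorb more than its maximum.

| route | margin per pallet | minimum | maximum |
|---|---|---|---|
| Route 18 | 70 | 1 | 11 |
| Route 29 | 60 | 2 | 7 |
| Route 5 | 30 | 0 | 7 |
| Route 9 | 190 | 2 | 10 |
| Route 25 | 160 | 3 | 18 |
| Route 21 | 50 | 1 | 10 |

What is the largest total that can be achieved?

Meeting every minimum uses 1+2+0+2+3+1 = 9 pallets, leaving 47.
Rank by margin per pallet: Route 9 190 > Route 25 160 > Route 18 70 > Route 29 60 > Route 21 50 > Route 5 30.
Give Route 9 8 more to hit its cap of 10 → 39 left.
Route 25 takes 15 more to reach its cap of 18 → 24 left.
Give Route 18 10 more to hit its cap of 11 → 14 left.
Route 29 takes 5 more to reach its cap of 7 → 9 left.
Route 21 takes 9 more to reach its cap of 10 → 0 left.
Total = 70×11 + 60×7 + 190×10 + 160×18 + 50×10 = 6470.

6470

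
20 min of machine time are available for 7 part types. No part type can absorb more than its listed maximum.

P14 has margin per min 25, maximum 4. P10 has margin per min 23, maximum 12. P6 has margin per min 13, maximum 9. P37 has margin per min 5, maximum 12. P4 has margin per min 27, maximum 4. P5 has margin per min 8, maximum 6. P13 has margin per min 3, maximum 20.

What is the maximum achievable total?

Rank by margin per min: P4 27 > P14 25 > P10 23 > P6 13 > P5 8 > P37 5 > P13 3.
P4 takes 4 to reach its cap of 4 ; 16 left.
P14 takes 4 to reach its cap of 4 ; 12 left.
P10 takes 12 to reach its cap of 12 ; 0 left.
Total = 25×4 + 23×12 + 27×4 = 484.

484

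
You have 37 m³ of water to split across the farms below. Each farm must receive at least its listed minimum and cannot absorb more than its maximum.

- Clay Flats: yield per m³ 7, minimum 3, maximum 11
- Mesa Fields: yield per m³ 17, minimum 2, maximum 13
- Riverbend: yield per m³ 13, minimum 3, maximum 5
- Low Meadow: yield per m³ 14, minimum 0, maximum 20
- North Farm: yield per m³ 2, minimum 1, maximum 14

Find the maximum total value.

Meeting every minimum uses 3+2+3+0+1 = 9 m³, leaving 28.
Highest yield per m³ first: Mesa Fields 17 > Low Meadow 14 > Riverbend 13 > Clay Flats 7 > North Farm 2.
Give Mesa Fields 11 more to hit its cap of 13 — 17 left.
Only 17 left; Low Meadow takes them to reach 17.
Total = 7×3 + 17×13 + 13×3 + 14×17 + 2×1 = 521.

521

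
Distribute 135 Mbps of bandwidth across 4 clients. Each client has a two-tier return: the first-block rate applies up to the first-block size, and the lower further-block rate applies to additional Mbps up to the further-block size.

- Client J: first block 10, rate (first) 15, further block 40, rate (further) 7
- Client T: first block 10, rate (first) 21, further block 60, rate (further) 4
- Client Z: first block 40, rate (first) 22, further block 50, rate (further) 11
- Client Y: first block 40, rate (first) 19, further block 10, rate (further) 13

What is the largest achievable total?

Treat each block as its own option and order by rate: Client Z/tier1 22 > Client T/tier1 21 > Client Y/tier1 19 > Client J/tier1 15 > Client Y/tier2 13 > Client Z/tier2 11 > Client J/tier2 7 > Client T/tier2 4.
Client Z/tier1 (22): +40 ; 95 left.
Client T tier1 at 21: fill all 10 ; 85 left.
Client Y tier1 at 19: fill all 40 ; 45 left.
Client J tier1 at 15: fill all 10 ; 35 left.
Client Y tier2 at 13: fill all 10 ; 25 left.
Client Z tier2 at 11: only 25 left, fill 25.
Total = 22×40 + 21×10 + 19×40 + 15×10 + 13×10 + 11×25 = 2405.

2405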